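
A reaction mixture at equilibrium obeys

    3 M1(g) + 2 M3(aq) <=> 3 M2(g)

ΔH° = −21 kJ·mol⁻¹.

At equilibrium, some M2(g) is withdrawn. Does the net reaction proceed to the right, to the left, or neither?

right

Removing M2 (g), a product, drives the reaction to the right.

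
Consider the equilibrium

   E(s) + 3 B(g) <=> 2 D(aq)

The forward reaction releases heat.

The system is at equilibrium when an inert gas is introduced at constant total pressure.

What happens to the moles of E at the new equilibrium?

Adding inert gas at constant total pressure expands the volume and lowers every reacting partial pressure. With Δn_gas = 0 − 3 = -3, Q moves away from K toward the side with fewer gas moles, so the system shifts toward the side with more gas moles — to the left.
The net shift is to the left. E is a reactant, so its amount increases.

increases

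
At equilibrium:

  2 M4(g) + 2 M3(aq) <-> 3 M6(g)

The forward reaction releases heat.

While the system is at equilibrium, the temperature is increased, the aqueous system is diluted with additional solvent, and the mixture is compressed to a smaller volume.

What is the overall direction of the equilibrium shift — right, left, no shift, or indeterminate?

left

The forward reaction is exothermic. Raising T favours the endothermic direction — shift to the left.
Dilution lowers every aqueous concentration by the same factor. Δn_aq = 0 − 2 = -2, so the system shifts toward the side with more dissolved moles — to the left.
Gas moles: reactants 2, products 3 (Δn_gas = +1). Compression shifts the system toward the side with fewer moles of gas — to the left.
All effects act in the same direction — net shift to the left.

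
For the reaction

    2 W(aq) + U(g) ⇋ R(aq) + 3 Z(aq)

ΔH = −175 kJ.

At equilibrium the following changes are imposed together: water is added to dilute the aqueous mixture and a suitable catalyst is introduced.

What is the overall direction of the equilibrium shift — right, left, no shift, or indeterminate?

Dilution lowers every aqueous concentration by the same factor. Δn_aq = 4 − 2 = +2, so the system shifts toward the side with more dissolved moles — to the right.
A catalyst speeds both forward and reverse rates equally; it changes neither Q nor K — no shift from this change.
Only the nonzero effect(s) matter; the net shift is to the right.

right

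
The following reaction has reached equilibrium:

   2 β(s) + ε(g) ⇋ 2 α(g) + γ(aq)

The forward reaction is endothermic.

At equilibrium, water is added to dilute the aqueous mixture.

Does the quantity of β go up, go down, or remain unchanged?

decreases

Dilution lowers every aqueous concentration by the same factor. Δn_aq = 1 − 0 = +1, so the system shifts toward the side with more dissolved moles — to the right.
The net shift is to the right. β is a reactant, so its amount decreases.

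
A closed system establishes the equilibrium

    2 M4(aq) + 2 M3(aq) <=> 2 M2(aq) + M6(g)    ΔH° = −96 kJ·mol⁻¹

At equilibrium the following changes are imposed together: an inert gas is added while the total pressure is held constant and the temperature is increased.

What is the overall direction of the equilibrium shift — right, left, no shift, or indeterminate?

Adding inert gas at constant total pressure expands the volume and lowers every reacting partial pressure. With Δn_gas = 1 − 0 = +1, Q moves away from K toward the side with fewer gas moles, so the system shifts toward the side with more gas moles — to the right.
The forward reaction is exothermic. Raising T favours the endothermic direction — shift to the left.
The individual effects push in opposite directions; without quantitative information the net direction cannot be determined.

cannot be determined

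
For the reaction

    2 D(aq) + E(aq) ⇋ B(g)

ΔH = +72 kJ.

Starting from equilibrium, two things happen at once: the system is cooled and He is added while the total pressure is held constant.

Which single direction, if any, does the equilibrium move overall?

The forward reaction is endothermic. Lowering T favours the exothermic direction — shift to the left.
Adding inert gas at constant total pressure expands the volume and lowers every reacting partial pressure. With Δn_gas = 1 − 0 = +1, Q moves away from K toward the side with fewer gas moles, so the system shifts toward the side with more gas moles — to the right.
The individual effects push in opposite directions; without quantitative information the net direction cannot be determined.

cannot be determined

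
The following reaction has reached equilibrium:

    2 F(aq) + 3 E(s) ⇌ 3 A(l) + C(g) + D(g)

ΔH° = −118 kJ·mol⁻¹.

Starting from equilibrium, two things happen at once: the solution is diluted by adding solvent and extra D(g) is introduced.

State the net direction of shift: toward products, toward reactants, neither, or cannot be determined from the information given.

left

Dilution lowers every aqueous concentration by the same factor. Δn_aq = 0 − 2 = -2, so the system shifts toward the side with more dissolved moles — to the left.
Adding D (g), a product, drives the reaction to the left.
All effects act in the same direction — net shift to the left.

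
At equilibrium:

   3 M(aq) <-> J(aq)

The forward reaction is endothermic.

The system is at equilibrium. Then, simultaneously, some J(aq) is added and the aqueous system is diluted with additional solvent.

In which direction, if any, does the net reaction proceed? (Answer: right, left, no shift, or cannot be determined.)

Adding J (aq), a product, drives the reaction to the left.
Dilution lowers every aqueous concentration by the same factor. Δn_aq = 1 − 3 = -2, so the system shifts toward the side with more dissolved moles — to the left.
All effects act in the same direction — net shift to the left.

left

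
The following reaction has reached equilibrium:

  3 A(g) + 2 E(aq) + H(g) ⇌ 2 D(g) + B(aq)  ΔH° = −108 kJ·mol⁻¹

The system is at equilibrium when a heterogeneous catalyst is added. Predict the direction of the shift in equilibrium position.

A catalyst speeds both forward and reverse rates equally; it changes neither Q nor K — no shift from this change.

no shift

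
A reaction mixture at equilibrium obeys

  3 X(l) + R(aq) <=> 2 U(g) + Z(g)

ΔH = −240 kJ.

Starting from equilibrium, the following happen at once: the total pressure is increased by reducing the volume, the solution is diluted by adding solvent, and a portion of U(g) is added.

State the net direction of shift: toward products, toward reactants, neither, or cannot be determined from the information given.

left

Gas moles: reactants 0, products 3 (Δn_gas = +3). Compression shifts the system toward the side with fewer moles of gas — to the left.
Dilution lowers every aqueous concentration by the same factor. Δn_aq = 0 − 1 = -1, so the system shifts toward the side with more dissolved moles — to the left.
Adding U (g), a product, drives the reaction to the left.
All effects act in the same direction — net shift to the left.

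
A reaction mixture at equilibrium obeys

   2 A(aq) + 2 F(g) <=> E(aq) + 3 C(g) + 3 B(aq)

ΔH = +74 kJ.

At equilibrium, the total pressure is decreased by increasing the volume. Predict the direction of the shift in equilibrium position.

Gas moles: reactants 2, products 3 (Δn_gas = +1). Expansion shifts the system toward the side with more moles of gas — to the right.

right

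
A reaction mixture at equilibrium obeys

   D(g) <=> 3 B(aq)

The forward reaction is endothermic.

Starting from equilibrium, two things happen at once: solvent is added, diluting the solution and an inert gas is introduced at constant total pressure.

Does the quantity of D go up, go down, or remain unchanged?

cannot be determined

Dilution lowers every aqueous concentration by the same factor. Δn_aq = 3 − 0 = +3, so the system shifts toward the side with more dissolved moles — to the right.
Adding inert gas at constant total pressure expands the volume and lowers every reacting partial pressure. With Δn_gas = 0 − 1 = -1, Q moves away from K toward the side with fewer gas moles, so the system shifts toward the side with more gas moles — to the left.
The two effects oppose each other, so the net shift — and hence the change in D — cannot be determined from the given information.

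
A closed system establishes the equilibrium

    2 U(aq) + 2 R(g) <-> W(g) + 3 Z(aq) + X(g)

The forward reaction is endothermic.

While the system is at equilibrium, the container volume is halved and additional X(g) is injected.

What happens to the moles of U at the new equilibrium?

increases

Gas moles: reactants 2, products 2. Δn_gas = 0, so a volume change leaves Q equal to K — no shift from this change.
Adding X (g), a product, drives the reaction to the left.
The net shift is to the left. U is a reactant, so its amount increases.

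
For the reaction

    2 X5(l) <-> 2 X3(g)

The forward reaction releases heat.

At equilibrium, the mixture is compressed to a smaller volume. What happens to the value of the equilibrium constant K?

The equilibrium constant depends only on temperature. This perturbation may move the position of equilibrium, but since T is unchanged, K itself is unchanged.

unchanged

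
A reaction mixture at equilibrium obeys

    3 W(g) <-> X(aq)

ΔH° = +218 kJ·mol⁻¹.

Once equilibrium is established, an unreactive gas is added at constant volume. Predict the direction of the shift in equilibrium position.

no shift

At constant volume, adding an inert gas leaves every reacting species' partial pressure unchanged, so Q is unchanged — no shift from this change.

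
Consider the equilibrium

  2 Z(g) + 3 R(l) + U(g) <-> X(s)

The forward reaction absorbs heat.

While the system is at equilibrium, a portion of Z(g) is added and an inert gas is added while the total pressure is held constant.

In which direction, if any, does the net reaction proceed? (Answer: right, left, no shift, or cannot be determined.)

Adding Z (g), a reactant, drives the reaction to the right.
Adding inert gas at constant total pressure expands the volume and lowers every reacting partial pressure. With Δn_gas = 0 − 3 = -3, Q moves away from K toward the side with fewer gas moles, so the system shifts toward the side with more gas moles — to the left.
The individual effects push in opposite directions; without quantitative information the net direction cannot be determined.

cannot be determined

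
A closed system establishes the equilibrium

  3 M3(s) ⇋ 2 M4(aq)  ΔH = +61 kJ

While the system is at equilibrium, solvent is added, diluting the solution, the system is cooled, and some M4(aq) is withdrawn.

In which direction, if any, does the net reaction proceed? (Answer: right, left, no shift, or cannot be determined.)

Dilution lowers every aqueous concentration by the same factor. Δn_aq = 2 − 0 = +2, so the system shifts toward the side with more dissolved moles — to the right.
The forward reaction is endothermic. Lowering T favours the exothermic direction — shift to the left.
Removing M4 (aq), a product, drives the reaction to the right.
The individual effects push in opposite directions; without quantitative information the net direction cannot be determined.

cannot be determined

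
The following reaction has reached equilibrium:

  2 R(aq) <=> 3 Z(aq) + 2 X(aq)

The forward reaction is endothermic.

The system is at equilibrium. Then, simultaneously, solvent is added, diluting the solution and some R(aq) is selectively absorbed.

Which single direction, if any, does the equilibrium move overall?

Dilution lowers every aqueous concentration by the same factor. Δn_aq = 5 − 2 = +3, so the system shifts toward the side with more dissolved moles — to the right.
Removing R (aq), a reactant, drives the reaction to the left.
The individual effects push in opposite directions; without quantitative information the net direction cannot be determined.

cannot be determined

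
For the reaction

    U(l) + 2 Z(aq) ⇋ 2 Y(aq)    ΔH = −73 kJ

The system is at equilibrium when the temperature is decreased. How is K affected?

increases

K depends on temperature via the van 't Hoff relation. The forward reaction is exothermic, so lowering T increases K.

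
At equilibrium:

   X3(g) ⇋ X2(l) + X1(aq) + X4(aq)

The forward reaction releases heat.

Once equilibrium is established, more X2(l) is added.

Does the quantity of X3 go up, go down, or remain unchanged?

X2 is a pure liquid; its activity is 1 regardless of amount, so Q is unaffected — no shift from this change.
No net shift occurs, so the amount of X3 is unchanged.

unchanged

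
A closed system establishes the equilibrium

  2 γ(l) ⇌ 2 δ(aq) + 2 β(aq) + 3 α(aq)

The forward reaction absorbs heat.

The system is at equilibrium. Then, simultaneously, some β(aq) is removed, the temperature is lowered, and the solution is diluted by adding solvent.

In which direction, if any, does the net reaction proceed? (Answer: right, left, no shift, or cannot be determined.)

cannot be determined

Removing β (aq), a product, drives the reaction to the right.
The forward reaction is endothermic. Lowering T favours the exothermic direction — shift to the left.
Dilution lowers every aqueous concentration by the same factor. Δn_aq = 7 − 0 = +7, so the system shifts toward the side with more dissolved moles — to the right.
The individual effects push in opposite directions; without quantitative information the net direction cannot be determined.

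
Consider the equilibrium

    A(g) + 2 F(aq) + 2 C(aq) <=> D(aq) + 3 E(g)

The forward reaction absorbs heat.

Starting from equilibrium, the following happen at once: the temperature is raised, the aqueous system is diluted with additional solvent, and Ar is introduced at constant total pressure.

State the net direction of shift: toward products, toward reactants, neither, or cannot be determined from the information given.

cannot be determined

The forward reaction is endothermic. Raising T favours the endothermic direction — shift to the right.
Dilution lowers every aqueous concentration by the same factor. Δn_aq = 1 − 4 = -3, so the system shifts toward the side with more dissolved moles — to the left.
Adding inert gas at constant total pressure expands the volume and lowers every reacting partial pressure. With Δn_gas = 3 − 1 = +2, Q moves away from K toward the side with fewer gas moles, so the system shifts toward the side with more gas moles — to the right.
The individual effects push in opposite directions; without quantitative information the net direction cannot be determined.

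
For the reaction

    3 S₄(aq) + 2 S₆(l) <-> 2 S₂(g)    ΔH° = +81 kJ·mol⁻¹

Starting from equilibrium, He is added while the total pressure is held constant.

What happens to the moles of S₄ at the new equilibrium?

Adding inert gas at constant total pressure expands the volume and lowers every reacting partial pressure. With Δn_gas = 2 − 0 = +2, Q moves away from K toward the side with fewer gas moles, so the system shifts toward the side with more gas moles — to the right.
The net shift is to the right. S₄ is a reactant, so its amount decreases.

decreases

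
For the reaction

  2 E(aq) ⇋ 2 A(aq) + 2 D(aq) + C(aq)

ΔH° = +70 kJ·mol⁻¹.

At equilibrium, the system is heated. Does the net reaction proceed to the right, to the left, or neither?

The forward reaction is endothermic. Raising T favours the endothermic direction — shift to the right.

right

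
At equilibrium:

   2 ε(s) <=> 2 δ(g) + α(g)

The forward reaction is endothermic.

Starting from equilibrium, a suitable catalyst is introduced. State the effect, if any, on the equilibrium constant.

unchanged

The equilibrium constant depends only on temperature. This perturbation changes neither the position of equilibrium nor K.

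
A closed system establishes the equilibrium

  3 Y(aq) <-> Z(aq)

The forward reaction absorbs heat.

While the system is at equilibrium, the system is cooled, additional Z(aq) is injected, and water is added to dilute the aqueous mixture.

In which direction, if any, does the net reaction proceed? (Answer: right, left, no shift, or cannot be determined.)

The forward reaction is endothermic. Lowering T favours the exothermic direction — shift to the left.
Adding Z (aq), a product, drives the reaction to the left.
Dilution lowers every aqueous concentration by the same factor. Δn_aq = 1 − 3 = -2, so the system shifts toward the side with more dissolved moles — to the left.
All effects act in the same direction — net shift to the left.

left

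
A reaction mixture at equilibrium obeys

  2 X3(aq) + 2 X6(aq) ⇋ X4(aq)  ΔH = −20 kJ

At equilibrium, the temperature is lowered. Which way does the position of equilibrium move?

The forward reaction is exothermic. Lowering T favours the exothermic direction — shift to the right.

right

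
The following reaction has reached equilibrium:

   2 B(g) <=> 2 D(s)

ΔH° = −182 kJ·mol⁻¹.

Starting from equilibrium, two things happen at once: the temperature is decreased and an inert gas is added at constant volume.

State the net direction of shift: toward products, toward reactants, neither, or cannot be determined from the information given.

right

The forward reaction is exothermic. Lowering T favours the exothermic direction — shift to the right.
At constant volume, adding an inert gas leaves every reacting species' partial pressure unchanged, so Q is unchanged — no shift from this change.
Only the nonzero effect(s) matter; the net shift is to the right.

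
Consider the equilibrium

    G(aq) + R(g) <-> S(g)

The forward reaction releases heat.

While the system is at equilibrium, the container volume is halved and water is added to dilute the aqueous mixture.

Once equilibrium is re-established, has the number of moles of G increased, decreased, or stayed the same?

increases

Gas moles: reactants 1, products 1. Δn_gas = 0, so a volume change leaves Q equal to K — no shift from this change.
Dilution lowers every aqueous concentration by the same factor. Δn_aq = 0 − 1 = -1, so the system shifts toward the side with more dissolved moles — to the left.
The net shift is to the left. G is a reactant, so its amount increases.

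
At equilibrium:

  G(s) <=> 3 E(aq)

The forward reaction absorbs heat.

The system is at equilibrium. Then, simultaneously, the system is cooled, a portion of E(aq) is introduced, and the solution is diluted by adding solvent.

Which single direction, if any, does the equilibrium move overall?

cannot be determined

The forward reaction is endothermic. Lowering T favours the exothermic direction — shift to the left.
Adding E (aq), a product, drives the reaction to the left.
Dilution lowers every aqueous concentration by the same factor. Δn_aq = 3 − 0 = +3, so the system shifts toward the side with more dissolved moles — to the right.
The individual effects push in opposite directions; without quantitative information the net direction cannot be determined.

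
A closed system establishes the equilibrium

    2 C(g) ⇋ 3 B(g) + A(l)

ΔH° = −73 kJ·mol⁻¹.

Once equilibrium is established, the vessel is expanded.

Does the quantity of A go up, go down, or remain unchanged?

Gas moles: reactants 2, products 3 (Δn_gas = +1). Expansion shifts the system toward the side with more moles of gas — to the right.
The net shift is to the right. A is a product, so its amount increases.

increases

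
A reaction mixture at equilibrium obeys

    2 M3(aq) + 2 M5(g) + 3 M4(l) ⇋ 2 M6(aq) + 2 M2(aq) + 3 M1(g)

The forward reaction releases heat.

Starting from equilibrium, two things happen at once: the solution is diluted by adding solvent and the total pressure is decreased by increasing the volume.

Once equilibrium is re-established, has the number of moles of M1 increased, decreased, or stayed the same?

Dilution lowers every aqueous concentration by the same factor. Δn_aq = 4 − 2 = +2, so the system shifts toward the side with more dissolved moles — to the right.
Gas moles: reactants 2, products 3 (Δn_gas = +1). Expansion shifts the system toward the side with more moles of gas — to the right.
The net shift is to the right. M1 is a product, so its amount increases.

increases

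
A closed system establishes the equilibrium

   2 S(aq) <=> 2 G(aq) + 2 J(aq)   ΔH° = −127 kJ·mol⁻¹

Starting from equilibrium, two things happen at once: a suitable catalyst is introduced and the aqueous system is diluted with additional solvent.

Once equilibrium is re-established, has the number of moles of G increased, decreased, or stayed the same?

increases

A catalyst speeds both forward and reverse rates equally; it changes neither Q nor K — no shift from this change.
Dilution lowers every aqueous concentration by the same factor. Δn_aq = 4 − 2 = +2, so the system shifts toward the side with more dissolved moles — to the right.
The net shift is to the right. G is a product, so its amount increases.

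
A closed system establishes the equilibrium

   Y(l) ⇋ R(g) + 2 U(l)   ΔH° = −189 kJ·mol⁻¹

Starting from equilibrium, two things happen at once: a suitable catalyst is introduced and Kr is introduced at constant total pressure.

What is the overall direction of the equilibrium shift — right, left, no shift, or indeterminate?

A catalyst speeds both forward and reverse rates equally; it changes neither Q nor K — no shift from this change.
Adding inert gas at constant total pressure expands the volume and lowers every reacting partial pressure. With Δn_gas = 1 − 0 = +1, Q moves away from K toward the side with fewer gas moles, so the system shifts toward the side with more gas moles — to the right.
Only the nonzero effect(s) matter; the net shift is to the right.

right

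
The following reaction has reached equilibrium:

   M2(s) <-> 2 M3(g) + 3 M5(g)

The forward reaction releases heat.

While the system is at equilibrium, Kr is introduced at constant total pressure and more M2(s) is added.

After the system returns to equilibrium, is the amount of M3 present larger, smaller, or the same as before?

increases

Adding inert gas at constant total pressure expands the volume and lowers every reacting partial pressure. With Δn_gas = 5 − 0 = +5, Q moves away from K toward the side with fewer gas moles, so the system shifts toward the side with more gas moles — to the right.
M2 is a pure solid; its activity is 1 regardless of amount, so Q is unaffected — no shift from this change.
The net shift is to the right. M3 is a product, so its amount increases.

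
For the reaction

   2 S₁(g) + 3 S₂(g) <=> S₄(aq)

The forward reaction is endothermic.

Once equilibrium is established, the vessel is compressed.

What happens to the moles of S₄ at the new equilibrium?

Gas moles: reactants 5, products 0 (Δn_gas = -5). Compression shifts the system toward the side with fewer moles of gas — to the right.
The net shift is to the right. S₄ is a product, so its amount increases.

increases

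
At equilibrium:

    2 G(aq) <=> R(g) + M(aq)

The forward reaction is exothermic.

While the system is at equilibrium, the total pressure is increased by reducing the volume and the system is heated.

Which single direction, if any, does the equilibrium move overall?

left

Gas moles: reactants 0, products 1 (Δn_gas = +1). Compression shifts the system toward the side with fewer moles of gas — to the left.
The forward reaction is exothermic. Raising T favours the endothermic direction — shift to the left.
All effects act in the same direction — net shift to the left.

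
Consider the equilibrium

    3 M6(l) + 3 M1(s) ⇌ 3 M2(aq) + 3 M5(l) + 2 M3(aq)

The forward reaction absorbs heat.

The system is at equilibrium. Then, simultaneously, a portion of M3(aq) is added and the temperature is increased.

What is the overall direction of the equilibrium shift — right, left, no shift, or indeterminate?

Adding M3 (aq), a product, drives the reaction to the left.
The forward reaction is endothermic. Raising T favours the endothermic direction — shift to the right.
The individual effects push in opposite directions; without quantitative information the net direction cannot be determined.

cannot be determined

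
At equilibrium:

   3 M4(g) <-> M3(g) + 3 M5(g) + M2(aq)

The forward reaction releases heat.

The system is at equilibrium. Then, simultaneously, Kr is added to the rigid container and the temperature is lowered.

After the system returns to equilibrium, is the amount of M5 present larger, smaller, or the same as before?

At constant volume, adding an inert gas leaves every reacting species' partial pressure unchanged, so Q is unchanged — no shift from this change.
The forward reaction is exothermic. Lowering T favours the exothermic direction — shift to the right.
The net shift is to the right. M5 is a product, so its amount increases.

increases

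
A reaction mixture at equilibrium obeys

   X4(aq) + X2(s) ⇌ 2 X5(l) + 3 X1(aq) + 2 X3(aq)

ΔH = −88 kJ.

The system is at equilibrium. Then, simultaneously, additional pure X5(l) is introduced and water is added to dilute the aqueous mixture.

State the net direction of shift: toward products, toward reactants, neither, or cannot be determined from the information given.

X5 is a pure liquid; its activity is 1 regardless of amount, so Q is unaffected — no shift from this change.
Dilution lowers every aqueous concentration by the same factor. Δn_aq = 5 − 1 = +4, so the system shifts toward the side with more dissolved moles — to the right.
Only the nonzero effect(s) matter; the net shift is to the right.

right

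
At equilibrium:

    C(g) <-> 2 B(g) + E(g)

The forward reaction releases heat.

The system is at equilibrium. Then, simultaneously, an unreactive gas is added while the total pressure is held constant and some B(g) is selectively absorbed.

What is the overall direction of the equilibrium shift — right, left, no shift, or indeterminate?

Adding inert gas at constant total pressure expands the volume and lowers every reacting partial pressure. With Δn_gas = 3 − 1 = +2, Q moves away from K toward the side with fewer gas moles, so the system shifts toward the side with more gas moles — to the right.
Removing B (g), a product, drives the reaction to the right.
All effects act in the same direction — net shift to the right.

right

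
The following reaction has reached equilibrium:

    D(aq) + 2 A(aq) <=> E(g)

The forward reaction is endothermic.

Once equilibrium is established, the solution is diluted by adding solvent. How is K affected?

unchanged

The equilibrium constant depends only on temperature. This perturbation may move the position of equilibrium, but since T is unchanged, K itself is unchanged.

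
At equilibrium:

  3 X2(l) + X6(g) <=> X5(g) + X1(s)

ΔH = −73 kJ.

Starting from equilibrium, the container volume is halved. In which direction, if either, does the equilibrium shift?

no shift

Gas moles: reactants 1, products 1. Δn_gas = 0, so a volume change leaves Q equal to K — no shift from this change.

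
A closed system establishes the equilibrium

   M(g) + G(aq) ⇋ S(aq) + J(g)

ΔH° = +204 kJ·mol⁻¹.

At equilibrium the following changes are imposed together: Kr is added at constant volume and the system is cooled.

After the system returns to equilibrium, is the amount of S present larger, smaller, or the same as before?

At constant volume, adding an inert gas leaves every reacting species' partial pressure unchanged, so Q is unchanged — no shift from this change.
The forward reaction is endothermic. Lowering T favours the exothermic direction — shift to the left.
The net shift is to the left. S is a product, so its amount decreases.

decreases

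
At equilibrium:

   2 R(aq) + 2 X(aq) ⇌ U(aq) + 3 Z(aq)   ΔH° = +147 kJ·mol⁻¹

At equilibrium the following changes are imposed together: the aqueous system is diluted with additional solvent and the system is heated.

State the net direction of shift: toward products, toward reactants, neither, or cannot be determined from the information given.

right

Dilution scales every aqueous concentration by the same factor. Δn_aq = 4 − 4 = 0, so Q is unchanged — no shift.
The forward reaction is endothermic. Raising T favours the endothermic direction — shift to the right.
Only the nonzero effect(s) matter; the net shift is to the right.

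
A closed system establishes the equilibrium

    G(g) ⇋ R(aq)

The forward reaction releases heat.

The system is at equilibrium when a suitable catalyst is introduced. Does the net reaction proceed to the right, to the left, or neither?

no shift

A catalyst speeds both forward and reverse rates equally; it changes neither Q nor K — no shift from this change.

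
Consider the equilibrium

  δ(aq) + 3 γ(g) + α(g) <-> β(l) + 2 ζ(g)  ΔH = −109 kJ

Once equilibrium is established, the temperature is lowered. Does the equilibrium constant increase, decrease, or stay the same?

increases

K depends on temperature via the van 't Hoff relation. The forward reaction is exothermic, so lowering T increases K.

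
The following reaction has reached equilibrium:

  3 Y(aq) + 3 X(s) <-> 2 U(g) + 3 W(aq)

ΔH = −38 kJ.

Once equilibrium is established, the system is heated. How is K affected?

K depends on temperature via the van 't Hoff relation. The forward reaction is exothermic, so raising T decreases K.

decreases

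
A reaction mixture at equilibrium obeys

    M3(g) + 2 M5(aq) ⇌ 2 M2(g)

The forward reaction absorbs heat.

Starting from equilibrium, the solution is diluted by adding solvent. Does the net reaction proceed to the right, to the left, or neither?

Dilution lowers every aqueous concentration by the same factor. Δn_aq = 0 − 2 = -2, so the system shifts toward the side with more dissolved moles — to the left.

left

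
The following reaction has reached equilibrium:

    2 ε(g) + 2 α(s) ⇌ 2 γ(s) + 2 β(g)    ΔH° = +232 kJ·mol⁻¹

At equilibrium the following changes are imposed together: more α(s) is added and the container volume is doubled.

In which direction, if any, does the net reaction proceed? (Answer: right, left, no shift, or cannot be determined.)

no shift

α is a pure solid; its activity is 1 regardless of amount, so Q is unaffected — no shift from this change.
Gas moles: reactants 2, products 2. Δn_gas = 0, so a volume change leaves Q equal to K — no shift from this change.
None of the changes alters Q relative to K, so there is no net shift.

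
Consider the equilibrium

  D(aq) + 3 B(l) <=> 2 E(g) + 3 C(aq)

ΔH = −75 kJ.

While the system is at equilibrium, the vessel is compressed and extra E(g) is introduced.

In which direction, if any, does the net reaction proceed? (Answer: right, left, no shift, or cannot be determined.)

Gas moles: reactants 0, products 2 (Δn_gas = +2). Compression shifts the system toward the side with fewer moles of gas — to the left.
Adding E (g), a product, drives the reaction to the left.
All effects act in the same direction — net shift to the left.

left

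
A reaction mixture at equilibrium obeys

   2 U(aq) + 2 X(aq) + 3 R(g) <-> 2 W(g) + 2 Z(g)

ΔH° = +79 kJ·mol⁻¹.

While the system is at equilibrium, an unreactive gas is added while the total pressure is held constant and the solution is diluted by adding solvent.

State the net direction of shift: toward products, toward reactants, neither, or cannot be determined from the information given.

Adding inert gas at constant total pressure expands the volume and lowers every reacting partial pressure. With Δn_gas = 4 − 3 = +1, Q moves away from K toward the side with fewer gas moles, so the system shifts toward the side with more gas moles — to the right.
Dilution lowers every aqueous concentration by the same factor. Δn_aq = 0 − 4 = -4, so the system shifts toward the side with more dissolved moles — to the left.
The individual effects push in opposite directions; without quantitative information the net direction cannot be determined.

cannot be determined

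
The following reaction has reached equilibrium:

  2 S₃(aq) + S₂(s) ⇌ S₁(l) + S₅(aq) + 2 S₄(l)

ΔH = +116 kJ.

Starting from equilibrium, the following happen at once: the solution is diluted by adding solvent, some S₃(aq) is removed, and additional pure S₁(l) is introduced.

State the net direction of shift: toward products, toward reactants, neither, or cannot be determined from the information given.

left

Dilution lowers every aqueous concentration by the same factor. Δn_aq = 1 − 2 = -1, so the system shifts toward the side with more dissolved moles — to the left.
Removing S₃ (aq), a reactant, drives the reaction to the left.
S₁ is a pure liquid; its activity is 1 regardless of amount, so Q is unaffected — no shift from this change.
Only the nonzero effect(s) matter; the net shift is to the left.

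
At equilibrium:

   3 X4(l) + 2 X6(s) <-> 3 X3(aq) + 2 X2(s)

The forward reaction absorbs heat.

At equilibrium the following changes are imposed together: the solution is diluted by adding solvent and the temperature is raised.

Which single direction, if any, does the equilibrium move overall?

Dilution lowers every aqueous concentration by the same factor. Δn_aq = 3 − 0 = +3, so the system shifts toward the side with more dissolved moles — to the right.
The forward reaction is endothermic. Raising T favours the endothermic direction — shift to the right.
All effects act in the same direction — net shift to the right.

right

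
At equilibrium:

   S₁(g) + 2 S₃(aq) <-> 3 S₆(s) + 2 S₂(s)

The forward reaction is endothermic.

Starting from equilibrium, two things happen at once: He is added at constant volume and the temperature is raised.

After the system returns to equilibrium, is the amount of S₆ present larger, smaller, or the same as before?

increases

At constant volume, adding an inert gas leaves every reacting species' partial pressure unchanged, so Q is unchanged — no shift from this change.
The forward reaction is endothermic. Raising T favours the endothermic direction — shift to the right.
The net shift is to the right. S₆ is a product, so its amount increases.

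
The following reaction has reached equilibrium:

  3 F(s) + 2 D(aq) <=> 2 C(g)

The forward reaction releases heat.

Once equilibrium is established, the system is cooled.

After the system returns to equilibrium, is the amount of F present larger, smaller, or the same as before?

The forward reaction is exothermic. Lowering T favours the exothermic direction — shift to the right.
The net shift is to the right. F is a reactant, so its amount decreases.

decreases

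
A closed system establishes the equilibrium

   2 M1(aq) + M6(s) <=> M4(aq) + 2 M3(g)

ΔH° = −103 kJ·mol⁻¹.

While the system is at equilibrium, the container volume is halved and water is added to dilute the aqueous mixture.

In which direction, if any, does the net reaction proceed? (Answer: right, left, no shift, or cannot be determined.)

Gas moles: reactants 0, products 2 (Δn_gas = +2). Compression shifts the system toward the side with fewer moles of gas — to the left.
Dilution lowers every aqueous concentration by the same factor. Δn_aq = 1 − 2 = -1, so the system shifts toward the side with more dissolved moles — to the left.
All effects act in the same direction — net shift to the left.

left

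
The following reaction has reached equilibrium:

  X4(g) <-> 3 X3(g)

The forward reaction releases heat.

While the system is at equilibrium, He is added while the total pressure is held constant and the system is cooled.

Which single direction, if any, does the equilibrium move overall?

Adding inert gas at constant total pressure expands the volume and lowers every reacting partial pressure. With Δn_gas = 3 − 1 = +2, Q moves away from K toward the side with fewer gas moles, so the system shifts toward the side with more gas moles — to the right.
The forward reaction is exothermic. Lowering T favours the exothermic direction — shift to the right.
All effects act in the same direction — net shift to the right.

right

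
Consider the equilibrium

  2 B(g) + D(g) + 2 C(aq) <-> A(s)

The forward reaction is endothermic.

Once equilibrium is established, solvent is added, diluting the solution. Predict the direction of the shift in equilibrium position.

Dilution lowers every aqueous concentration by the same factor. Δn_aq = 0 − 2 = -2, so the system shifts toward the side with more dissolved moles — to the left.

left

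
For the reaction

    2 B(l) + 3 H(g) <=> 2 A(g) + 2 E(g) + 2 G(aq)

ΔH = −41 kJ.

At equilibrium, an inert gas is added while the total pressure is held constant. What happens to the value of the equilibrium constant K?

unchanged

The equilibrium constant depends only on temperature. This perturbation may move the position of equilibrium, but since T is unchanged, K itself is unchanged.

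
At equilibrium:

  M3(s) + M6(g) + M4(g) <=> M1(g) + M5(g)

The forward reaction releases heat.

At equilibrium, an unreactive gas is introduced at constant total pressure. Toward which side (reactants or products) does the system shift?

Adding inert gas at constant total pressure expands the volume, scaling every reacting partial pressure by the same factor. Δn_gas = 2 − 2 = 0, so Q is unchanged — no shift.

no shift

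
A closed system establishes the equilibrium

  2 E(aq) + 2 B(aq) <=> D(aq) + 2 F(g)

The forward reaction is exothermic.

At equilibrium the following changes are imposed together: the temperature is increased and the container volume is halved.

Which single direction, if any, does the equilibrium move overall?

The forward reaction is exothermic. Raising T favours the endothermic direction — shift to the left.
Gas moles: reactants 0, products 2 (Δn_gas = +2). Compression shifts the system toward the side with fewer moles of gas — to the left.
All effects act in the same direction — net shift to the left.

left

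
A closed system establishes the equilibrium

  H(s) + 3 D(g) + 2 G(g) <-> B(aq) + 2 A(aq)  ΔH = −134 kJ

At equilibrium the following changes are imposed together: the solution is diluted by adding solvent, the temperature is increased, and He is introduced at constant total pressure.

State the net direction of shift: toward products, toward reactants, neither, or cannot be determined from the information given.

Dilution lowers every aqueous concentration by the same factor. Δn_aq = 3 − 0 = +3, so the system shifts toward the side with more dissolved moles — to the right.
The forward reaction is exothermic. Raising T favours the endothermic direction — shift to the left.
Adding inert gas at constant total pressure expands the volume and lowers every reacting partial pressure. With Δn_gas = 0 − 5 = -5, Q moves away from K toward the side with fewer gas moles, so the system shifts toward the side with more gas moles — to the left.
The individual effects push in opposite directions; without quantitative information the net direction cannot be determined.

cannot be determined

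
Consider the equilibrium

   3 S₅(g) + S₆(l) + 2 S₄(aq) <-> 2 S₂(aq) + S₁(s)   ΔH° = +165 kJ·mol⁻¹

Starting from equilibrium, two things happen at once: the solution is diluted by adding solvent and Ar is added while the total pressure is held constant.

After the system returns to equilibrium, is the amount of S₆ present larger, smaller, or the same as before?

Dilution scales every aqueous concentration by the same factor. Δn_aq = 2 − 2 = 0, so Q is unchanged — no shift.
Adding inert gas at constant total pressure expands the volume and lowers every reacting partial pressure. With Δn_gas = 0 − 3 = -3, Q moves away from K toward the side with fewer gas moles, so the system shifts toward the side with more gas moles — to the left.
The net shift is to the left. S₆ is a reactant, so its amount increases.

increases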